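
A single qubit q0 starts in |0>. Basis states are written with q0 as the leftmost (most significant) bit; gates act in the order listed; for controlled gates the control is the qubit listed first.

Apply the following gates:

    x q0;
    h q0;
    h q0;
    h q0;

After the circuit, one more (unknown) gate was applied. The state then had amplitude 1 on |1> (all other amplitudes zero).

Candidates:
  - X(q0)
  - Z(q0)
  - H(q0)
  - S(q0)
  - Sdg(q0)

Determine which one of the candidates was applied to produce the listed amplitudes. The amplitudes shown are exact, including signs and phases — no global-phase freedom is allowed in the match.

The applied gate was H(q0). Key observation: steps 3-4 multiply out to the identity, so the circuit reduces to the remaining gates.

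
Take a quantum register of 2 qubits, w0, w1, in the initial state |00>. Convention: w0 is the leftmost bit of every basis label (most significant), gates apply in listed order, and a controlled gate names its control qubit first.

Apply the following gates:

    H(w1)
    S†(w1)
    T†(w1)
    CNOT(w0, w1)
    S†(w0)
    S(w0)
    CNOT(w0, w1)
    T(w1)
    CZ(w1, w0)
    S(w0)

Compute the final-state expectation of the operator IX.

The expectation value of IX is 0. Key observation: gates 3-8 undo each other exactly, leaving only the rest of the circuit to track.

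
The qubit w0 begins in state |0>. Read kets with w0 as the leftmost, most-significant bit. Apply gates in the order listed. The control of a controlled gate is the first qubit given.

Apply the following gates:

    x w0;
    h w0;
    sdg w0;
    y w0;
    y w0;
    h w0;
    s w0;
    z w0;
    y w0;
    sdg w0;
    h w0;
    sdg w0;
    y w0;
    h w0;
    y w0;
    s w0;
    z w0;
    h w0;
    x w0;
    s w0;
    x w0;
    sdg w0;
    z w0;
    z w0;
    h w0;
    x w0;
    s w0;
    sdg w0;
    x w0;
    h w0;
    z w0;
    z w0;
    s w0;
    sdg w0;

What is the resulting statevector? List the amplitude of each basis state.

The final amplitudes are sqrt(2)/2 on |0>, -sqrt(2)/2 on |1>. Key observation: steps 24-31 multiply out to the identity, so the circuit reduces to the remaining gates.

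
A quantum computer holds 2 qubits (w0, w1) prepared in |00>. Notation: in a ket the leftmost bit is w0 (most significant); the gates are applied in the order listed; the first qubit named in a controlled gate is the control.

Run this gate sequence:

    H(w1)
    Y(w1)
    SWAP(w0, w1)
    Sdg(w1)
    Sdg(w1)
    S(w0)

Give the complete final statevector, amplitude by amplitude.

The resulting statevector has amplitude -sqrt(2)*I/2 on |00>, 0 on |01>, -sqrt(2)/2 on |10>, 0 on |11>.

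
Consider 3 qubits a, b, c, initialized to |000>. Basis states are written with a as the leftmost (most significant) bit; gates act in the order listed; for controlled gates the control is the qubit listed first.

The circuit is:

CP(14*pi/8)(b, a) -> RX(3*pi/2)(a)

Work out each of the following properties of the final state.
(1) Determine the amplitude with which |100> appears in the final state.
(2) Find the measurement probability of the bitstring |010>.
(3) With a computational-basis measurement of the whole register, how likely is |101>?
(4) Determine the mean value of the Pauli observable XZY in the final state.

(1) |100> carries amplitude -sqrt(2)*I/2 in the final state.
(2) Outcome |010> occurs with probability 0.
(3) A full measurement returns |101> with probability 0.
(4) In the final state, XZY has expectation 0.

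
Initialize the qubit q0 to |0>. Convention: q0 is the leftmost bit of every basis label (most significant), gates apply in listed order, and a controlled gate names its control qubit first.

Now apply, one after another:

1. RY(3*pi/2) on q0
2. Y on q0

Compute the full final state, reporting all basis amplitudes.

The resulting statevector has amplitude -sqrt(2)*I/2 on |0>, -sqrt(2)*I/2 on |1>.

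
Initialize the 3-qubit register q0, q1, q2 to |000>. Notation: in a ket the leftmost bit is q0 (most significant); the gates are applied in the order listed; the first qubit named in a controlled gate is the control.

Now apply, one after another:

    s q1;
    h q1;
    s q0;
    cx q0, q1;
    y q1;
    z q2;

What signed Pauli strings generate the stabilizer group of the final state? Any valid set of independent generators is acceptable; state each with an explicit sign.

The final state is stabilized by the group generated by -IXI, +ZII, +IIZ; other independent generating sets are equally valid.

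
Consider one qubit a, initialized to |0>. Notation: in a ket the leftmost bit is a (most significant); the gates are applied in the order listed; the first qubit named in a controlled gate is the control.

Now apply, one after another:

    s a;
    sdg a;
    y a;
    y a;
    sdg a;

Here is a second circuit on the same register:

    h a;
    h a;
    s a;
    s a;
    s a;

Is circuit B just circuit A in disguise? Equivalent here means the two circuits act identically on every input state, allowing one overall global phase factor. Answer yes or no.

Yes: on every input state the two circuits agree up to one overall phase factor.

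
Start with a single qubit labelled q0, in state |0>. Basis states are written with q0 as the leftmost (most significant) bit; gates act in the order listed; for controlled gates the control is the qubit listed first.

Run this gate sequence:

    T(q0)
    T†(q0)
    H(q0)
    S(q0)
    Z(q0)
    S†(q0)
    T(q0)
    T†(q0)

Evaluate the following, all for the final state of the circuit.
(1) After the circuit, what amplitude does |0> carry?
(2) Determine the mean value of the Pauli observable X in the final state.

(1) |0> carries amplitude sqrt(2)/2 in the final state.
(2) The observable X averages to -1.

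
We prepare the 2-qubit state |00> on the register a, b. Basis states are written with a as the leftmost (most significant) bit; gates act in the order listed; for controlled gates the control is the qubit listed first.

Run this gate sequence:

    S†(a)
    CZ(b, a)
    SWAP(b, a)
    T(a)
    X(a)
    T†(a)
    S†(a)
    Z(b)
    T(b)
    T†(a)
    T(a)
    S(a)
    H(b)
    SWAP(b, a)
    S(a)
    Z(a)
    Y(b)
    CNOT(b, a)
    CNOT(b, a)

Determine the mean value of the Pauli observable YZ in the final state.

The observable YZ averages to -1.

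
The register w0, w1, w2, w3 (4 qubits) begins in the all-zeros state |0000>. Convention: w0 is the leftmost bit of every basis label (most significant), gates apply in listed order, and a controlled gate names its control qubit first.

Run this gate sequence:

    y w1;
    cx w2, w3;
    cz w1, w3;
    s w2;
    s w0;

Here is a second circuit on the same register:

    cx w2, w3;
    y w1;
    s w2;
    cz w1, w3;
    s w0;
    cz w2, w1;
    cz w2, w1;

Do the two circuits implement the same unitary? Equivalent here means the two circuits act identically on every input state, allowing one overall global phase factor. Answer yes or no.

Yes: on every input state the two circuits agree up to one overall phase factor.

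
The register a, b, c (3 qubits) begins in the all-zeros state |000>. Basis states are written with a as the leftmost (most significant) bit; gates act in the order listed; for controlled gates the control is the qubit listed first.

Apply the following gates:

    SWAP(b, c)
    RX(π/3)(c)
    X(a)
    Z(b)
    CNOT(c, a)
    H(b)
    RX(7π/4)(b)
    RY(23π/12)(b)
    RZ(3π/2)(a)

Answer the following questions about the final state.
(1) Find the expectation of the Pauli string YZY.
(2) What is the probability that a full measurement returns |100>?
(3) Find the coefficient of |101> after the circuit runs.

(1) In the final state, YZY has expectation -sqrt(6)/8 + 3*sqrt(2)/8.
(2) The probability of measuring |100> is -3*sqrt(2)/32 + 3*sqrt(6)/32 + 3/8.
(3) The final state's coefficient on |101> equals 0.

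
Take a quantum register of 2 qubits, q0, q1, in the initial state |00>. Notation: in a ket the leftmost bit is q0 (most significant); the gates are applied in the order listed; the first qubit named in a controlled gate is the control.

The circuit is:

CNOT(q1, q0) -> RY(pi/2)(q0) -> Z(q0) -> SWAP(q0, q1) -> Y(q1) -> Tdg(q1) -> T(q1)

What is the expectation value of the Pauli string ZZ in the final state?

The observable ZZ averages to 0.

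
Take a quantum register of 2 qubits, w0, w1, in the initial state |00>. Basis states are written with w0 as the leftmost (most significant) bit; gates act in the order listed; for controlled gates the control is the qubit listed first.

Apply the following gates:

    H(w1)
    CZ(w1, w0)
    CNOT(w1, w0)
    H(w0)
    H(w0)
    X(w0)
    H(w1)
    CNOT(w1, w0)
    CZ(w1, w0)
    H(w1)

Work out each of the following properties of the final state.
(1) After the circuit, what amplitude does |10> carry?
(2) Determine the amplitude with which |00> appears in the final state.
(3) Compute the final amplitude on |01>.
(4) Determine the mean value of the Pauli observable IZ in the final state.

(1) The amplitude on |10> is sqrt(2)/2.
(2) The amplitude on |00> is sqrt(2)/2.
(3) The amplitude on |01> is 0.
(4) In the final state, IZ has expectation 1.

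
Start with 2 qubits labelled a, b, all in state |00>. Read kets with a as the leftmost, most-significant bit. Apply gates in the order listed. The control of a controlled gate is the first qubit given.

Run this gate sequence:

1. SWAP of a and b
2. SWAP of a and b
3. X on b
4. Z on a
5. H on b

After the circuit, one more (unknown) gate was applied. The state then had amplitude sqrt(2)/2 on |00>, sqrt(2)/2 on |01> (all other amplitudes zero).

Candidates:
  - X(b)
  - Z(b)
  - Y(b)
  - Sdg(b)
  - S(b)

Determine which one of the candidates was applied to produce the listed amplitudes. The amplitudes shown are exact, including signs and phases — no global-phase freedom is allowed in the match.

The unique candidate consistent with the amplitudes is Z(b). Key observation: steps 1-2 multiply out to the identity, so the circuit reduces to the remaining gates.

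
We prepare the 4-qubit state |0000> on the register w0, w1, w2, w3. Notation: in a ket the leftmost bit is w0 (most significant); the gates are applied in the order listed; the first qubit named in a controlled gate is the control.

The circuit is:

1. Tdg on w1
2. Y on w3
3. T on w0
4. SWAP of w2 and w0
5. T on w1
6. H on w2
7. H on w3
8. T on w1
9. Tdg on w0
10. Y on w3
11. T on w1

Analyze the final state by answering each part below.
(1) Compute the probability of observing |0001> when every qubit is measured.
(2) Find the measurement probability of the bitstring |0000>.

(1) A full measurement returns |0001> with probability 1/4.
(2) The probability of measuring |0000> is 1/4.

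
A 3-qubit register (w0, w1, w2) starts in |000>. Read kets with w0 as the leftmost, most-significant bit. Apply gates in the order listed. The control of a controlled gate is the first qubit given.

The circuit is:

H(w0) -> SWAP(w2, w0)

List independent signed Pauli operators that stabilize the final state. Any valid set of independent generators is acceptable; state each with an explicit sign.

The stabilizer group can be generated by +IIX, +ZII, +IZI, among other valid generating sets.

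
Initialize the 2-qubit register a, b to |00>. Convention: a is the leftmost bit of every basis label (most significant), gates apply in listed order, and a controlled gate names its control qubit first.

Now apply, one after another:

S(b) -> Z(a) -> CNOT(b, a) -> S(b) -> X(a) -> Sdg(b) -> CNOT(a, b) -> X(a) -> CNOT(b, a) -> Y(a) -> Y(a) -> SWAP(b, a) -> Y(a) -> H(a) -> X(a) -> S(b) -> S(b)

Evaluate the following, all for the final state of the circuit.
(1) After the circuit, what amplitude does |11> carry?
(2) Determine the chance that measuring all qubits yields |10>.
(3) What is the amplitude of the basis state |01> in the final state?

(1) |11> carries amplitude sqrt(2)*I/2 in the final state.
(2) Outcome |10> occurs with probability 0.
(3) |01> carries amplitude sqrt(2)*I/2 in the final state.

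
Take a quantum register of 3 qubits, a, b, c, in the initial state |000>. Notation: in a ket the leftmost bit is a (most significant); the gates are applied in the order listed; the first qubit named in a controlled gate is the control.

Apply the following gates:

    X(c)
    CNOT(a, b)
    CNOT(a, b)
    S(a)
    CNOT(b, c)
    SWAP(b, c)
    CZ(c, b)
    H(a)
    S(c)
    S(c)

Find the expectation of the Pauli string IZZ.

The expectation value of IZZ is -1.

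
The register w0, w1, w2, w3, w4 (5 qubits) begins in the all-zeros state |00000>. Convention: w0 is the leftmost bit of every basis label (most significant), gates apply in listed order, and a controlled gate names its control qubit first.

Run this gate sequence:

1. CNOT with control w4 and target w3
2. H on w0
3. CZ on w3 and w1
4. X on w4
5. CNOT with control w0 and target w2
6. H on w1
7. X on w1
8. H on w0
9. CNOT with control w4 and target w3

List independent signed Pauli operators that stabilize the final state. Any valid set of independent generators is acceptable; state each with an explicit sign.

The final state is stabilized by the group generated by +XIZII, +IXIII, +ZIXII, -IIIZI, -IIIIZ; other independent generating sets are equally valid.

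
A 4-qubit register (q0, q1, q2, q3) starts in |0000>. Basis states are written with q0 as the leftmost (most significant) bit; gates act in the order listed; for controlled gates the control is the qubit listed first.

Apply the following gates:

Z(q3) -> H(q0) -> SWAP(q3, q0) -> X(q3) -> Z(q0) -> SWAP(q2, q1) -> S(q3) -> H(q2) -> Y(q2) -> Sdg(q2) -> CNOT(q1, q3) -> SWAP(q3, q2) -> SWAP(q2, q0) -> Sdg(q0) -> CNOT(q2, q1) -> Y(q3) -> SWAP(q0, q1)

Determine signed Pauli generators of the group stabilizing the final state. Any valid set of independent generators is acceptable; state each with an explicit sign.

The stabilizer group can be generated by +IXII, +IIIY, +ZIII, +IIZI, among other valid generating sets.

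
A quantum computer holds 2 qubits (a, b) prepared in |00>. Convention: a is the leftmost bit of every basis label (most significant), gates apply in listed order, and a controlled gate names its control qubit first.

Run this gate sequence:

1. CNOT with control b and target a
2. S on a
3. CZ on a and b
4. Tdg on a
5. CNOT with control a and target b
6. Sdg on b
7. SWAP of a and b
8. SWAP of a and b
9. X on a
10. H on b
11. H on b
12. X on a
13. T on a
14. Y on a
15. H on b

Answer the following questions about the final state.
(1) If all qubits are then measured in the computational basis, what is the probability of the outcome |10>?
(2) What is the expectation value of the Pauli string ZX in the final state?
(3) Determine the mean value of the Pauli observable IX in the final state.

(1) Outcome |10> occurs with probability 1/2.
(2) The observable ZX averages to -1.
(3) In the final state, IX has expectation 1.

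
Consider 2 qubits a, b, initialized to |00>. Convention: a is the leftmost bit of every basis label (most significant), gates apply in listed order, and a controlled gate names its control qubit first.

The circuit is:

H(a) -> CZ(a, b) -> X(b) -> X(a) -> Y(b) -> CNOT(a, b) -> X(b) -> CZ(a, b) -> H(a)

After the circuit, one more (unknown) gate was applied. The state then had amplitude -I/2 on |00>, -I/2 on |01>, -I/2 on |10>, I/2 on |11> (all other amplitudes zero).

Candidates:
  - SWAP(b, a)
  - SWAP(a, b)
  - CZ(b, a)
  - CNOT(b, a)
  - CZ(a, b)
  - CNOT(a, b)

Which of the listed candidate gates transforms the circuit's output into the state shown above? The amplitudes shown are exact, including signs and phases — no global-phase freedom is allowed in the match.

It was CNOT(a, b) that produced the state shown.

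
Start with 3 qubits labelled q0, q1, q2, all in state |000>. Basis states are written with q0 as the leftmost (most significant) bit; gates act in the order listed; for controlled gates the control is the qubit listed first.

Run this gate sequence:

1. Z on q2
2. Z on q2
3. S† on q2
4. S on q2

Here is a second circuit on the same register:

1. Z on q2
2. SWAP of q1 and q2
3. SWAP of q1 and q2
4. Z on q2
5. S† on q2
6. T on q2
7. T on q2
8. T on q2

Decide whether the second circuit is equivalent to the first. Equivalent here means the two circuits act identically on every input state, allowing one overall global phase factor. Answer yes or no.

No: there is an input state on which the two circuits produce genuinely different outputs (not merely differing by a phase).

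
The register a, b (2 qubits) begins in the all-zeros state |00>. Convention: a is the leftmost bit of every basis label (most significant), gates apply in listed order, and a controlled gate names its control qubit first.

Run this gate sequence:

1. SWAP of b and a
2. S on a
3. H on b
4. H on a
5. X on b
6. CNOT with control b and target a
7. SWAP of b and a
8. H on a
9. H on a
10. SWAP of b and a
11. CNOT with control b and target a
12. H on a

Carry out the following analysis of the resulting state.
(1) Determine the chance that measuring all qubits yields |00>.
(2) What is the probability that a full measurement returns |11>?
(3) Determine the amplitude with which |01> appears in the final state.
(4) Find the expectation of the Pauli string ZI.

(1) The probability of measuring |00> is 1/2.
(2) The probability of measuring |11> is 0.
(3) The amplitude on |01> is sqrt(2)/2.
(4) In the final state, ZI has expectation 1.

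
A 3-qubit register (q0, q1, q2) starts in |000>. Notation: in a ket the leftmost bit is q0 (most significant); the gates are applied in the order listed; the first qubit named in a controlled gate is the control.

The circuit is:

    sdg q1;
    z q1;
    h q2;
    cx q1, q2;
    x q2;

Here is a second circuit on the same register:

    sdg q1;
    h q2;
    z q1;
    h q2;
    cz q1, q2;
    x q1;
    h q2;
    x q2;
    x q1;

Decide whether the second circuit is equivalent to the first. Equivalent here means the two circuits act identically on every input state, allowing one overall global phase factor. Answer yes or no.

Yes — the two circuits implement the same unitary up to a global phase.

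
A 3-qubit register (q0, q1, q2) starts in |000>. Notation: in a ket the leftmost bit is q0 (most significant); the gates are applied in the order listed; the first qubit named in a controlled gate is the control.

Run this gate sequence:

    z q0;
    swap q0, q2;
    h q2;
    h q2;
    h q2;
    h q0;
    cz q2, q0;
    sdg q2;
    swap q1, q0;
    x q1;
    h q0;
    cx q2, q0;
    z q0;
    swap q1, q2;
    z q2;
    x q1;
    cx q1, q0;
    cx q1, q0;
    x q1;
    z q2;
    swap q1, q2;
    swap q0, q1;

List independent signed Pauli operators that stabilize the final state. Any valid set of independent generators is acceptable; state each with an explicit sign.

The stabilizer group can be generated by +XIZ, -IXI, +ZIY, among other valid generating sets. Key observation: steps 14-21 multiply out to the identity, so the circuit reduces to the remaining gates.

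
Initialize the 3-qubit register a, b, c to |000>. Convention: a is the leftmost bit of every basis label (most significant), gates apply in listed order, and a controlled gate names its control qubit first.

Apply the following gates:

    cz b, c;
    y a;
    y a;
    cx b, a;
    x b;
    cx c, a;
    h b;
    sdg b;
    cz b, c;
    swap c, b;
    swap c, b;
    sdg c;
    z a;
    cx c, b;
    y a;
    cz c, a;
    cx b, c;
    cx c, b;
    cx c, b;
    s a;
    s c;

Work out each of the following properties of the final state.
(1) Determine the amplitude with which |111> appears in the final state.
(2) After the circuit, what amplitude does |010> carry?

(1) The final state's coefficient on |111> equals sqrt(2)/2. Key observation: the block from step 18 through step 19 cancels to the identity and can be dropped.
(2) The amplitude on |010> is 0.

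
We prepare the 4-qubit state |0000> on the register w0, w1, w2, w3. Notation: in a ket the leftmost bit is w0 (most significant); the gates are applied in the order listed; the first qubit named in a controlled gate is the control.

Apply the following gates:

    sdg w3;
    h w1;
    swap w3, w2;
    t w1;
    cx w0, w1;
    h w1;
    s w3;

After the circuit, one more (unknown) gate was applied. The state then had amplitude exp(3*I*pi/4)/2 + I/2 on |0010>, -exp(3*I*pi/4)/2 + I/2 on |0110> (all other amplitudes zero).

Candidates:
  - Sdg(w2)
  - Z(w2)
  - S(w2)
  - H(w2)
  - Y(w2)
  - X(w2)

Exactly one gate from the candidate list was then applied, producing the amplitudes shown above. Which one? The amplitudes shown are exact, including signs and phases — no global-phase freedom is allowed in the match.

The applied gate was Y(w2).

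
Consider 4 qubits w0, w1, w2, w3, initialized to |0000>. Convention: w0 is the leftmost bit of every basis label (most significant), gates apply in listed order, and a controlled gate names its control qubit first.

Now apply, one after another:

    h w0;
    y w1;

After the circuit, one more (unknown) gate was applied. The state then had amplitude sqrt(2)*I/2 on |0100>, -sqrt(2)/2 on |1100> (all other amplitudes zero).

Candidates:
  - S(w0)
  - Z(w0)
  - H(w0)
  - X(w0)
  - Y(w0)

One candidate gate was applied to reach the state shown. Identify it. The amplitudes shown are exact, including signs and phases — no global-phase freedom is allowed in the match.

The unique candidate consistent with the amplitudes is S(w0).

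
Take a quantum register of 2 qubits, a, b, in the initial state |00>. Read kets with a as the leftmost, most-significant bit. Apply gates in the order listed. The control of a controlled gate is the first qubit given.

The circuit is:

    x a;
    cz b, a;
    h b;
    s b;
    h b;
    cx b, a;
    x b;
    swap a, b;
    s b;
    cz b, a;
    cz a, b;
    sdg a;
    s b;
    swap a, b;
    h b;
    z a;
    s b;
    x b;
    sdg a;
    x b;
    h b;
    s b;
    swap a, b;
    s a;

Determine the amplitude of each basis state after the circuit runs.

The final amplitudes are 1/2 on |00>, -1/2 on |01>, I/2 on |10>, I/2 on |11>.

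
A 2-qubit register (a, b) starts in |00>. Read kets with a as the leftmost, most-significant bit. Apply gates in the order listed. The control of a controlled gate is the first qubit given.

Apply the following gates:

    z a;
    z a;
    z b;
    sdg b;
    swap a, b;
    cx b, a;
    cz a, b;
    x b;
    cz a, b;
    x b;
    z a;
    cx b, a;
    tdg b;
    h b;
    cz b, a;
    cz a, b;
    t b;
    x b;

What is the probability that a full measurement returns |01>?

The probability of measuring |01> is 1/2.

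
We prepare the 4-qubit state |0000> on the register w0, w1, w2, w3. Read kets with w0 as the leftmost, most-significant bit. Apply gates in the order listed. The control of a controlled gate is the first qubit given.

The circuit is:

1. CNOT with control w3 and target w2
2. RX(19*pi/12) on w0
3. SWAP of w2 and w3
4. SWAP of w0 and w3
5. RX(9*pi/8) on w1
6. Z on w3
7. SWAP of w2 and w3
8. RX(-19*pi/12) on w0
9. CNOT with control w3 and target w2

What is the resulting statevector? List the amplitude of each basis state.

After the circuit, the state carries amplitude -cos(7*pi/16)/2 - sqrt(3)*sqrt(1/2 - sqrt(2)/4)*sqrt(sqrt(2)/4 + 1/2)*cos(7*pi/16)/2 + sqrt(2)*cos(7*pi/16)/8 on |0000>, 0 on |0001>, I*sqrt(1/2 - sqrt(2)/4)*sqrt(sqrt(2)/4 + 1/2)*cos(7*pi/16)/2 + sqrt(6)*I*cos(7*pi/16)/8 on |0010>, 0 on |0011>, -I*sin(7*pi/16)/2 - sqrt(3)*I*sqrt(1/2 - sqrt(2)/4)*sqrt(sqrt(2)/4 + 1/2)*sin(7*pi/16)/2 + sqrt(2)*I*sin(7*pi/16)/8 on |0100>, 0 on |0101>, -sqrt(6)*sin(7*pi/16)/8 - sqrt(1/2 - sqrt(2)/4)*sqrt(sqrt(2)/4 + 1/2)*sin(7*pi/16)/2 on |0110>, 0 on |0111>, I*sqrt(1/2 - sqrt(2)/4)*sqrt(sqrt(2)/4 + 1/2)*cos(7*pi/16)/2 + sqrt(6)*I*cos(7*pi/16)/8 on |1000>, 0 on |1001>, -sqrt(3)*sqrt(1/2 - sqrt(2)/4)*sqrt(sqrt(2)/4 + 1/2)*cos(7*pi/16)/2 + sqrt(2)*cos(7*pi/16)/8 + cos(7*pi/16)/2 on |1010>, 0 on |1011>, -sqrt(6)*sin(7*pi/16)/8 - sqrt(1/2 - sqrt(2)/4)*sqrt(sqrt(2)/4 + 1/2)*sin(7*pi/16)/2 on |1100>, 0 on |1101>, -sqrt(3)*I*sqrt(1/2 - sqrt(2)/4)*sqrt(sqrt(2)/4 + 1/2)*sin(7*pi/16)/2 + sqrt(2)*I*sin(7*pi/16)/8 + I*sin(7*pi/16)/2 on |1110>, 0 on |1111>.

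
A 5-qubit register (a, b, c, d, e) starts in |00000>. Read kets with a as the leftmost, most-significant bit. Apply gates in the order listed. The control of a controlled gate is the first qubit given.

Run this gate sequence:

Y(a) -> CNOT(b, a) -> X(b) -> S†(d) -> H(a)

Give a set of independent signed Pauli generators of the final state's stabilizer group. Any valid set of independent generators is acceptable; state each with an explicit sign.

The stabilizer group can be generated by -XIIII, -IZIII, +IIZII, +IIIZI, +IIIIZ, among other valid generating sets.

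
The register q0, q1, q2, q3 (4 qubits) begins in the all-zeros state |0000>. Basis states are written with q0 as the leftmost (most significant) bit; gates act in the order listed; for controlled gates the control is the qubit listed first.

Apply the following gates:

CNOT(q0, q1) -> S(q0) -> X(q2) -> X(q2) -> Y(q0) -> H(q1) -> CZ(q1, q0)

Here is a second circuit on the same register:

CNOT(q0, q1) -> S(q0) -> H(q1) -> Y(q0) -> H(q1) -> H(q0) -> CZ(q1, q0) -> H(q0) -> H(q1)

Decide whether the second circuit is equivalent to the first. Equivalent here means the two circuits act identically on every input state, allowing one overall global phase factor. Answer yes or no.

No, they are not equivalent — no single phase factor reconciles the two unitaries.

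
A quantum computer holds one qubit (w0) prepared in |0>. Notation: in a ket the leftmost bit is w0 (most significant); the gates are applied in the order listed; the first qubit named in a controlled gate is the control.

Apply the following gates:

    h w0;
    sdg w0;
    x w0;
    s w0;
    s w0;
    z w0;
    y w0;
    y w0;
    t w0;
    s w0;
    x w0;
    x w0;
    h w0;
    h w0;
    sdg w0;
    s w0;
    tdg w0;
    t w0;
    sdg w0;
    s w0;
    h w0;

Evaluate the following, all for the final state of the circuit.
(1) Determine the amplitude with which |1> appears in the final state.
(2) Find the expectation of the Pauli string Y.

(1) The amplitude on |1> is -I/2 - exp(3*I*pi/4)/2. Key observation: steps 14-21 multiply out to the identity, so the circuit reduces to the remaining gates.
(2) In the final state, Y has expectation sqrt(2)/2.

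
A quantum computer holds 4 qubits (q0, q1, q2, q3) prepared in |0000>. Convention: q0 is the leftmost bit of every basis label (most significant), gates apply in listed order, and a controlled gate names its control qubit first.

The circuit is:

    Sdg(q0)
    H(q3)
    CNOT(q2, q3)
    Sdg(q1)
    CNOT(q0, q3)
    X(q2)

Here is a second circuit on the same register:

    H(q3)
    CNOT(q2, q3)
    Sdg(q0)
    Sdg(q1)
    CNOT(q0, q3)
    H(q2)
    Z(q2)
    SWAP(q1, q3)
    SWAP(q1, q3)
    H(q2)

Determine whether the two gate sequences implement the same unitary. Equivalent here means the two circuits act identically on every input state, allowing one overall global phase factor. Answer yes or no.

Yes, they are equivalent — the unitaries differ by at most a global phase.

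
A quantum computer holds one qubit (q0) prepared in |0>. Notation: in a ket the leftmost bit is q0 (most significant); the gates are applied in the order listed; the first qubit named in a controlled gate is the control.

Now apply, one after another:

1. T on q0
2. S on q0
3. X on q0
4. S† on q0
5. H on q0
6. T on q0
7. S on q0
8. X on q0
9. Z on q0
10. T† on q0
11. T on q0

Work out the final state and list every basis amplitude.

The resulting statevector has amplitude -sqrt(2)*exp(I*pi/4)/2 on |0>, sqrt(2)*I/2 on |1>.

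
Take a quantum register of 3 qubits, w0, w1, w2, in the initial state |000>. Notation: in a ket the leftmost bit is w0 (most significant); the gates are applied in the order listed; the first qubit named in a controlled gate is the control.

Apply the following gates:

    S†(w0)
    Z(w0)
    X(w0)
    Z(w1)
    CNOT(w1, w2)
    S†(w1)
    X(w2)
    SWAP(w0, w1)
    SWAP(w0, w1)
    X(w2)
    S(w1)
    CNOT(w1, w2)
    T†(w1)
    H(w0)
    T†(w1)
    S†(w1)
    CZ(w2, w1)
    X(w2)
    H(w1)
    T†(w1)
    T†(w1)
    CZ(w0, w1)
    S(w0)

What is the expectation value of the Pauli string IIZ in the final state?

The observable IIZ averages to -1. Key observation: steps 5-12 multiply out to the identity, so the circuit reduces to the remaining gates.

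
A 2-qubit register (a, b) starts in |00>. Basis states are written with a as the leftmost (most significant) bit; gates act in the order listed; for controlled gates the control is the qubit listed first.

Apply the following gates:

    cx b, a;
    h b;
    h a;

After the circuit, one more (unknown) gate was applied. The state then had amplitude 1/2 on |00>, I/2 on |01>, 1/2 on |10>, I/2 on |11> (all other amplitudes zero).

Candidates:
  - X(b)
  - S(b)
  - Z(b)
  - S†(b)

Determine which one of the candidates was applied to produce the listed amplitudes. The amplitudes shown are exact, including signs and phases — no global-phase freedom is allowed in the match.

It was S(b) that produced the state shown.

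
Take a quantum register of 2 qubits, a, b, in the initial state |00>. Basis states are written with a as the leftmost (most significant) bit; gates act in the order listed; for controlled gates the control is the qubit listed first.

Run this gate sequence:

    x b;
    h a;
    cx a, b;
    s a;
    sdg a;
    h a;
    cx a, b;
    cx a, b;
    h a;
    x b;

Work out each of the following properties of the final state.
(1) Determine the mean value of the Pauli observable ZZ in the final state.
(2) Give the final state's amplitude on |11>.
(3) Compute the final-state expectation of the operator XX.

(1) The observable ZZ averages to 1.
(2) The final state's coefficient on |11> equals sqrt(2)/2.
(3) The observable XX averages to 1.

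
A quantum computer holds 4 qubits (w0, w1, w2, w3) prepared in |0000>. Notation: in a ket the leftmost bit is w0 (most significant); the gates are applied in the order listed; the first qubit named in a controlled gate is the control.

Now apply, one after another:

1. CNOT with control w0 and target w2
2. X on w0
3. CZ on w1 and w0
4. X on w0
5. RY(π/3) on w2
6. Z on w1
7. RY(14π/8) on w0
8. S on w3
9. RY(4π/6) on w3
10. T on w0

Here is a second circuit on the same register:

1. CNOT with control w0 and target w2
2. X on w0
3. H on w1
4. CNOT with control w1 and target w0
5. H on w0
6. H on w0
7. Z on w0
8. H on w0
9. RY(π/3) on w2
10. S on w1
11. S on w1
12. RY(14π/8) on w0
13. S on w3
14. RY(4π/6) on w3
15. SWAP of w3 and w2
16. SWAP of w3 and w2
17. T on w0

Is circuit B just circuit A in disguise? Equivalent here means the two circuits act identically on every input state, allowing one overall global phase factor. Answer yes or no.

No: there is an input state on which the two circuits produce genuinely different outputs (not merely differing by a phase).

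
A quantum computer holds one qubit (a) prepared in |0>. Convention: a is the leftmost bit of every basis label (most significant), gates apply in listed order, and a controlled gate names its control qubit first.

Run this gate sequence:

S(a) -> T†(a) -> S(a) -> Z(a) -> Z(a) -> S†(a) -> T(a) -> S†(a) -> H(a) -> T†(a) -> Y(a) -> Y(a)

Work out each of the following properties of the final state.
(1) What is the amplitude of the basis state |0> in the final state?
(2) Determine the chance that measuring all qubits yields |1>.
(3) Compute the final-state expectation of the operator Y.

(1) The final state's coefficient on |0> equals sqrt(2)/2. Key observation: the block from step 1 through step 8 cancels to the identity and can be dropped.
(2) The probability of measuring |1> is 1/2.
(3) In the final state, Y has expectation -sqrt(2)/2.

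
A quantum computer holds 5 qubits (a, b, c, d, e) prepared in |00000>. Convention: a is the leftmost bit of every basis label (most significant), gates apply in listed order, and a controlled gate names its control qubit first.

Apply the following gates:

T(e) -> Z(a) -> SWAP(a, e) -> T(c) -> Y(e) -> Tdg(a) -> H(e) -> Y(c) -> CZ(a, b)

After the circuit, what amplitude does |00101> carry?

The final state's coefficient on |00101> equals sqrt(2)/2.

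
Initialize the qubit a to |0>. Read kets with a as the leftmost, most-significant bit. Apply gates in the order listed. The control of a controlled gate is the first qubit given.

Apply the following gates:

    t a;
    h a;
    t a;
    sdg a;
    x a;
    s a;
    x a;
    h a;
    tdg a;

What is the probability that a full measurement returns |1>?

The probability of measuring |1> is sqrt(2)/4 + 1/2.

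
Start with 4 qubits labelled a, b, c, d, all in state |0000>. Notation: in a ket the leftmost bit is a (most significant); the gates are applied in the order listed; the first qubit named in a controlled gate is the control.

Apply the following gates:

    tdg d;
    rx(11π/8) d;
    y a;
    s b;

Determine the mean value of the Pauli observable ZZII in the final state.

In the final state, ZZII has expectation -1.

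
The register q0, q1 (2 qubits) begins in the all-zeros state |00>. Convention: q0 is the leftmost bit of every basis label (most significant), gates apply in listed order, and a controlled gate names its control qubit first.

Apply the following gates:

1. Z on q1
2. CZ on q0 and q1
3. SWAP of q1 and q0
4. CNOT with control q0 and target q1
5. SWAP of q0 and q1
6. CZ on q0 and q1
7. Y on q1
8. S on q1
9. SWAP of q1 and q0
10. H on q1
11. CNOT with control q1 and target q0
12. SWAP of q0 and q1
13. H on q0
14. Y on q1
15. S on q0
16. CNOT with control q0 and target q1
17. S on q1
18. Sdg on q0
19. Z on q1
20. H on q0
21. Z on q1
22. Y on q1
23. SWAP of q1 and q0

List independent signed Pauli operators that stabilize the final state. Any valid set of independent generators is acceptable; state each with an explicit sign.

The final state is stabilized by the group generated by +XY, -ZZ; other independent generating sets are equally valid.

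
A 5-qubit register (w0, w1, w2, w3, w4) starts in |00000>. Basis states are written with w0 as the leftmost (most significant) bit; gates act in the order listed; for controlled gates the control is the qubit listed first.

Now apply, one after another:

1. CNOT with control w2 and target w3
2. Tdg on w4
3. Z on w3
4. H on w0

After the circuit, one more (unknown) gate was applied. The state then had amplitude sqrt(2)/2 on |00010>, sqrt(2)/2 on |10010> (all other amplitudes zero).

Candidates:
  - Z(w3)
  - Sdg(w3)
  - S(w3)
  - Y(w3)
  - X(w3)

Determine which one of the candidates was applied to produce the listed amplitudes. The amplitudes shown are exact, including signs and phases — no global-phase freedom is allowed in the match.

The applied gate was X(w3).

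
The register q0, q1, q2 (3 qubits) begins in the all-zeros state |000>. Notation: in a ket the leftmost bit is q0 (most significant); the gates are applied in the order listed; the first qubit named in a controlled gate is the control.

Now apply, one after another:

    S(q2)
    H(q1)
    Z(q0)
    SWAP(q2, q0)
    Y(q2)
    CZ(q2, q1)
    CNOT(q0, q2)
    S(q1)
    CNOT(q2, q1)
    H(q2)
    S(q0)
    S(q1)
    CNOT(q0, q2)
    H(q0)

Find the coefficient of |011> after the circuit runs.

The final state's coefficient on |011> equals sqrt(2)/4.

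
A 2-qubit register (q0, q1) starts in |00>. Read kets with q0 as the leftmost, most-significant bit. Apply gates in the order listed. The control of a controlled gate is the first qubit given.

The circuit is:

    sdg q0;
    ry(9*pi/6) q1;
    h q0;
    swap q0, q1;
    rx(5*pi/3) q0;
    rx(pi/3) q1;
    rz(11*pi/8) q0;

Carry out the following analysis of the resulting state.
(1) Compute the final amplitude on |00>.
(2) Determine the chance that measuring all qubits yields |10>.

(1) The final state's coefficient on |00> equals (-1 + sqrt(3)*I)*exp(5*I*pi/16)/4.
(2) The probability of measuring |10> is 1/4.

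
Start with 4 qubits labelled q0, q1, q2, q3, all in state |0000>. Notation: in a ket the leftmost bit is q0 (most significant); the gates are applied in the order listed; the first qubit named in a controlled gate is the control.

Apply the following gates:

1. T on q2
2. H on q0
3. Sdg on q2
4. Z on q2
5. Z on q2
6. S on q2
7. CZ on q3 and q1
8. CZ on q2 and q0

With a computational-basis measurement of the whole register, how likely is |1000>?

Outcome |1000> occurs with probability 1/2. Key observation: steps 3-6 multiply out to the identity, so the circuit reduces to the remaining gates.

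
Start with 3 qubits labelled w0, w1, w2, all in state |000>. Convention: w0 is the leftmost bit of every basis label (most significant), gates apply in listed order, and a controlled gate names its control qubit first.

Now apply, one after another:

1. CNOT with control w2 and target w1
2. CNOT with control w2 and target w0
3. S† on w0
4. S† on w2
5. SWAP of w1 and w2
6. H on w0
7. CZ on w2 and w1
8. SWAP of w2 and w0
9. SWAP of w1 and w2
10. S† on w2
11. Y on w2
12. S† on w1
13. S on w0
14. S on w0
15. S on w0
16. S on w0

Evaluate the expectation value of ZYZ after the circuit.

The expectation value of ZYZ is 1. Key observation: gates 13-16 undo each other exactly, leaving only the rest of the circuit to track.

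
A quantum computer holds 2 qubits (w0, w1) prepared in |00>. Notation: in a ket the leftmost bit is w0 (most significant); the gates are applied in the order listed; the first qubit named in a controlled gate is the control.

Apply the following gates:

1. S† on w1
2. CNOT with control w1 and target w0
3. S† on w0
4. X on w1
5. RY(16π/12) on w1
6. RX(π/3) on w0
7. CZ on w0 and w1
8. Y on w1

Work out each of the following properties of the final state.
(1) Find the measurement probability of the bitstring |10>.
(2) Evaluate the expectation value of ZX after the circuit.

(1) The probability of measuring |10> is 1/16.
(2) In the final state, ZX has expectation -sqrt(3)/2.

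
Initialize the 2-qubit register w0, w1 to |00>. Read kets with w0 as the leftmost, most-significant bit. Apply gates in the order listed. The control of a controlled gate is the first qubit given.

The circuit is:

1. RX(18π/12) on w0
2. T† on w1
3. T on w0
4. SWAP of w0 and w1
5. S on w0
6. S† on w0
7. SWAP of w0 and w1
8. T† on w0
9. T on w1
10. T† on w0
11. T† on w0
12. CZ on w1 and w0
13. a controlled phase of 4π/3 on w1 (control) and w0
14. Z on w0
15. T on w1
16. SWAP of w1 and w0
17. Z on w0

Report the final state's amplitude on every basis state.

After the circuit, the state carries amplitude -sqrt(2)/2 on |00>, sqrt(2)/2 on |01>, 0 on |10>, 0 on |11>.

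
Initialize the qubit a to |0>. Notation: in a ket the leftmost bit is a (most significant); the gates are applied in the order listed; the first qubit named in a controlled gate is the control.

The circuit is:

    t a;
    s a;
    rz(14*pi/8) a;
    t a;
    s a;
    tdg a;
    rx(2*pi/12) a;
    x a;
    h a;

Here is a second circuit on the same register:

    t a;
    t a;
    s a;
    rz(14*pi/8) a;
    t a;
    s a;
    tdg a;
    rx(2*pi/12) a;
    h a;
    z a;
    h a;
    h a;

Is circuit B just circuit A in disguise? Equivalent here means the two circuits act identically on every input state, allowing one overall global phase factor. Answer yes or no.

No — the two circuits implement different unitaries, even allowing a global phase.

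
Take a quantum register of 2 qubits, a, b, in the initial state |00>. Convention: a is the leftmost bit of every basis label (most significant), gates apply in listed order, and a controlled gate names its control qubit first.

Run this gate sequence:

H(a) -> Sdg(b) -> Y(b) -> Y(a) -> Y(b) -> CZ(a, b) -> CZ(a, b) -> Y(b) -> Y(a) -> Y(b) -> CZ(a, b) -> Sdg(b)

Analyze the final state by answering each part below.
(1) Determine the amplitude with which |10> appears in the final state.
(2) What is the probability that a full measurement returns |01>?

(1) The final state's coefficient on |10> equals sqrt(2)/2.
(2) The probability of measuring |01> is 0.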